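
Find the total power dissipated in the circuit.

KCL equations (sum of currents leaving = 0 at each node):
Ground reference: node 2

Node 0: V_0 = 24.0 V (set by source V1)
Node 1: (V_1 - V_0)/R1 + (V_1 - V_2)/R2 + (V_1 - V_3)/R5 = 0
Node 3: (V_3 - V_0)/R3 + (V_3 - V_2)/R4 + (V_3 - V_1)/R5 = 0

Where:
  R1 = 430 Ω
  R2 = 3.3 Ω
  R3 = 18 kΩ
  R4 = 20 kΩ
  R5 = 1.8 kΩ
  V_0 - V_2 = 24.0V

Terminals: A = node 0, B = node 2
Nodal analysis, taking node 2 as the 0 V reference.
Source V1 fixes V_0 = 24 V.
KCL at each unknown node (sum of currents leaving = 0; resistances in Ω):
  Node 1: (V_1 - 24)/430 + (V_1 - 0)/3.3 + (V_1 - V_3)/1800 = 0
  Node 3: (V_3 - 24)/18000 + (V_3 - 0)/20000 + (V_3 - V_1)/1800 = 0
Collecting terms (coefficients in siemens):
  0.3059·V_1 - 0.0005556·V_3 = 0.05581
  0.0006611·V_3 - 0.0005556·V_1 = 0.001333
Determinant D = (0.3059)(0.0006611) - (-0.0005556)(-0.0005556) = 0.0002019
V_1 = [(0.05581)(0.0006611) - (-0.0005556)(0.001333)]/D = 0.1864 V
V_3 = [(0.3059)(0.001333) - (0.05581)(-0.0005556)]/D = 2.173 V
Power in each resistor, P = (ΔV)²/R:
  P_R1 = (24 - 0.1864)²/430 = 1.319 W
  P_R2 = (0.1864 - 0)²/3.3 = 0.01053 W
  P_R3 = (24 - 2.173)²/18000 = 0.02647 W
  P_R4 = (0 - 2.173)²/20000 = 0.0002362 W
  P_R5 = (0.1864 - 2.173)²/1800 = 0.002194 W
P_total = P_R1 + P_R2 + P_R3 + P_R4 + P_R5 = 1.358 W

Final answer: 1.358 W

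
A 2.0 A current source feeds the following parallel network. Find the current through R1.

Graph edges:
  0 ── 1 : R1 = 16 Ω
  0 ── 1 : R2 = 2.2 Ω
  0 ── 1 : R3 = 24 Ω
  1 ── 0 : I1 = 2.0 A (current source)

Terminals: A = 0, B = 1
All resistors sit directly between nodes 0 and 1, so they are in parallel and share one voltage V; the full source current 2 A splits among them.
1/R_par = 1/16 + 1/2.2 + 1/24 = 0.5587 S  =>  R_par = 1.79 Ω
V = I × R_par = 2 × 1.79 = 3.58 V
I_R1 = V/R1 = 3.58/16 = 0.2237 A

Final answer: 0.2237 A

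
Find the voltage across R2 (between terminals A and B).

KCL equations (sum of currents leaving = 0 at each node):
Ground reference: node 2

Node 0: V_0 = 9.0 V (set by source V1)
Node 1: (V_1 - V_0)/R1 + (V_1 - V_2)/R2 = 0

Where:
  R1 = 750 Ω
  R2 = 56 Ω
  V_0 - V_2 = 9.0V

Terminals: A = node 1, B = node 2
R1 and R2 are in series across V1 (node 0 → node 1 → node 2), and the output A–B is taken across R2, so this is a voltage divider.
Series current: I = V1/(R1 + R2) = 9/(750 + 56) = 9/806 = 0.01117 A
V_R2 = I × R2 = V1 × R2/(R1 + R2) = 9 × 56/806 = 0.6253 V

Final answer: 0.6253 V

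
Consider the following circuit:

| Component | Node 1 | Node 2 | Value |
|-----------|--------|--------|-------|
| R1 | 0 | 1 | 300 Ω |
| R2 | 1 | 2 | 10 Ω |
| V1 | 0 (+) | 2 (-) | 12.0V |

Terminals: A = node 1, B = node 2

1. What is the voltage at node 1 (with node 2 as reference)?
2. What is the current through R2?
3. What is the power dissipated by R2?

Nodal analysis, taking node 2 as the 0 V reference.
Source V1 fixes V_0 = 12 V.
KCL at each unknown node (sum of currents leaving = 0; resistances in Ω):
  Node 1: (V_1 - 12)/300 + (V_1 - 0)/10 = 0
Collecting terms: 0.1033 × V_1 = 0.04  =>  V_1 = 0.3871 V
Part 1:
  Read off the nodal solution: V_1 = 0.3871 V
Part 2:
  I_R2 = (V_1 - V_2)/R2 = (0.3871 - 0)/10 = 0.03871 A
  Magnitude: I_R2 = 0.03871 A
Part 3:
  I_R2 = (V_1 - V_2)/R2 = (0.3871 - 0)/10 = 0.03871 A
  P_R2 = I_R2² × R2 = (0.03871)² × 10 = 0.01498 W

Final answers:
1. V_1 = 0.3871 V
2. I_R2 = 0.03871 A
3. P_R2 = 0.01498 W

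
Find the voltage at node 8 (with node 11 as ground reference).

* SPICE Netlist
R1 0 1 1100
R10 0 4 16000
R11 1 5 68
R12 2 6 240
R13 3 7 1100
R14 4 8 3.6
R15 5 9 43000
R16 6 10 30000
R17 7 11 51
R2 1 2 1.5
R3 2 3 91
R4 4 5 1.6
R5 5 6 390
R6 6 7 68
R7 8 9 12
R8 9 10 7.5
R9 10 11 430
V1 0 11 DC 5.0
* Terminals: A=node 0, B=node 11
Nodal analysis, taking node 11 as the 0 V reference.
Source V1 fixes V_0 = 5 V.
KCL at each unknown node (sum of currents leaving = 0; resistances in Ω):
  Node 1: (V_1 - 5)/1100 + (V_1 - V_2)/1.5 + (V_1 - V_5)/68 = 0
  Node 2: (V_2 - V_1)/1.5 + (V_2 - V_3)/91 + (V_2 - V_6)/240 = 0
  Node 3: (V_3 - V_2)/91 + (V_3 - V_7)/1100 = 0
  Node 4: (V_4 - V_5)/1.6 + (V_4 - 5)/16000 + (V_4 - V_8)/3.6 = 0
  Node 5: (V_5 - V_4)/1.6 + (V_5 - V_6)/390 + (V_5 - V_1)/68 + (V_5 - V_9)/43000 = 0
  Node 6: (V_6 - V_5)/390 + (V_6 - V_7)/68 + (V_6 - V_2)/240 + (V_6 - V_10)/30000 = 0
  Node 7: (V_7 - V_6)/68 + (V_7 - V_3)/1100 + (V_7 - 0)/51 = 0
  Node 8: (V_8 - V_9)/12 + (V_8 - V_4)/3.6 = 0
  Node 9: (V_9 - V_8)/12 + (V_9 - V_10)/7.5 + (V_9 - V_5)/43000 = 0
  Node 10: (V_10 - V_9)/7.5 + (V_10 - 0)/430 + (V_10 - V_6)/30000 = 0
Collecting terms (coefficients in siemens):
  0.6823·V_1 - 0.6667·V_2 - 0.01471·V_5 = 0.004545
  0.6818·V_2 - 0.6667·V_1 - 0.01099·V_3 - 0.004167·V_6 = 0
  0.0119·V_3 - 0.01099·V_2 - 0.0009091·V_7 = 0
  0.9028·V_4 - 0.625·V_5 - 0.2778·V_8 = 0.0003125
  0.6423·V_5 - 0.01471·V_1 - 0.625·V_4 - 0.002564·V_6 - 0.00002326·V_9 = 0
  0.02147·V_6 - 0.004167·V_2 - 0.002564·V_5 - 0.01471·V_7 - 0.00003333·V_10 = 0
  0.03522·V_7 - 0.0009091·V_3 - 0.01471·V_6 = 0
  0.3611·V_8 - 0.2778·V_4 - 0.08333·V_9 = 0
  0.2167·V_9 - 0.00002326·V_5 - 0.08333·V_8 - 0.1333·V_10 = 0
  0.1357·V_10 - 0.00003333·V_6 - 0.1333·V_9 = 0
Solving these 10 simultaneous equations (Gaussian elimination) gives:
  V_1 = 0.7121 V, V_2 = 0.7089 V, V_3 = 0.6659 V, V_4 = 0.5907 V
  V_5 = 0.5923 V, V_6 = 0.3095 V, V_7 = 0.1464 V, V_8 = 0.586 V
  V_9 = 0.5702 V, V_10 = 0.5604 V
The requested potential is V_8 = 0.586 V.

Final answer: V_8 = 0.586 V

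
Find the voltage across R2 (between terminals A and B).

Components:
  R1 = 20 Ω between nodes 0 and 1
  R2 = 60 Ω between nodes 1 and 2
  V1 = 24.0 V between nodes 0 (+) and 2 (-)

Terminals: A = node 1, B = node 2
R1 and R2 are in series across V1 (node 0 → node 1 → node 2), and the output A–B is taken across R2, so this is a voltage divider.
Series current: I = V1/(R1 + R2) = 24/(20 + 60) = 24/80 = 0.3 A
V_R2 = I × R2 = V1 × R2/(R1 + R2) = 24 × 60/80 = 18 V

Final answer: 18 V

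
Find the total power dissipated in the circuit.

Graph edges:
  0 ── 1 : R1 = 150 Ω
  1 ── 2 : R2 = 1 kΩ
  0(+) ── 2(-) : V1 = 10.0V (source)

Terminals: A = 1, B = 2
Nodal analysis, taking node 2 as the 0 V reference.
Source V1 fixes V_0 = 10 V.
KCL at each unknown node (sum of currents leaving = 0; resistances in Ω):
  Node 1: (V_1 - 10)/150 + (V_1 - 0)/1000 = 0
Collecting terms: 0.007667 × V_1 = 0.06667  =>  V_1 = 8.696 V
Power in each resistor, P = (ΔV)²/R:
  P_R1 = (10 - 8.696)²/150 = 0.01134 W
  P_R2 = (8.696 - 0)²/1000 = 0.07561 W
P_total = P_R1 + P_R2 = 0.08696 W

Final answer: 0.08696 W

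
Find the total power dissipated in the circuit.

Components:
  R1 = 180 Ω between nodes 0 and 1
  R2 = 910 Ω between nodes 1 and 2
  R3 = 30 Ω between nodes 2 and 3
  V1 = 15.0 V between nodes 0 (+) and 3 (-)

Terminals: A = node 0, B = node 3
Nodal analysis, taking node 3 as the 0 V reference.
Source V1 fixes V_0 = 15 V.
KCL at each unknown node (sum of currents leaving = 0; resistances in Ω):
  Node 1: (V_1 - 15)/180 + (V_1 - V_2)/910 = 0
  Node 2: (V_2 - V_1)/910 + (V_2 - 0)/30 = 0
Collecting terms (coefficients in siemens):
  0.006654·V_1 - 0.001099·V_2 = 0.08333
  0.03443·V_2 - 0.001099·V_1 = 0
Determinant D = (0.006654)(0.03443) - (-0.001099)(-0.001099) = 0.0002279
V_1 = [(0.08333)(0.03443) - (-0.001099)(0)]/D = 12.59 V
V_2 = [(0.006654)(0) - (0.08333)(-0.001099)]/D = 0.4018 V
Power in each resistor, P = (ΔV)²/R:
  P_R1 = (15 - 12.59)²/180 = 0.03229 W
  P_R2 = (12.59 - 0.4018)²/910 = 0.1632 W
  P_R3 = (0.4018 - 0)²/30 = 0.005381 W
P_total = P_R1 + P_R2 + P_R3 = 0.2009 W

Final answer: 0.2009 W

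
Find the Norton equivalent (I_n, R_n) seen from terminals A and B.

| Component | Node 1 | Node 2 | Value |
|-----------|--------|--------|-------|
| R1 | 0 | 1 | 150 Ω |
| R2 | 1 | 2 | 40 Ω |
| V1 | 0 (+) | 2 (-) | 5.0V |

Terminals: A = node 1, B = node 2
Find the Thévenin equivalent first; then I_n = V_th/R_th and R_n = R_th.
Step 1 — V_th is the open-circuit voltage V_A - V_B (nothing connected across the terminals).
Nodal analysis, taking node 2 as the 0 V reference.
Source V1 fixes V_0 = 5 V.
KCL at each unknown node (sum of currents leaving = 0; resistances in Ω):
  Node 1: (V_1 - 5)/150 + (V_1 - 0)/40 = 0
Collecting terms: 0.03167 × V_1 = 0.03333  =>  V_1 = 1.053 V
V_th = V_1 - V_2 = 1.053 - 0 = 1.053 V
Step 2 — R_th: zero the source — replace V1 by a short circuit (node 2 merges into node 0) — and find the resistance seen between A (node 1) and B (node 0).
Reduce the network between node 1 (A) and node 0 (B) by series/parallel combination:
  Rp1 = R1 ‖ R2 (parallel, both between nodes 0 and 1) = 1/(1/150 + 1/40) = 31.58 Ω
R_th = 31.58 Ω
I_n = V_th/R_th = 1.053/31.58 = 0.03333 A, and R_n = R_th = 31.58 Ω

Final answer: I_n = 0.03333 A, R_n = 31.58 Ω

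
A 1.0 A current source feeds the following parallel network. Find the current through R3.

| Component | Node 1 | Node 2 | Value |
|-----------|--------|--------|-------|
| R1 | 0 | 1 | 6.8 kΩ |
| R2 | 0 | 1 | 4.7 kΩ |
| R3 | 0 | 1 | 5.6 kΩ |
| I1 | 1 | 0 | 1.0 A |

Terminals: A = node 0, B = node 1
All resistors sit directly between nodes 0 and 1, so they are in parallel and share one voltage V; the full source current 1 A splits among them.
1/R_par = 1/6800 + 1/4700 + 1/5600 = 0.0005384 S  =>  R_par = 1857 Ω
V = I × R_par = 1 × 1857 = 1857 V
I_R3 = V/R3 = 1857/5600 = 0.3317 A

Final answer: 0.3317 A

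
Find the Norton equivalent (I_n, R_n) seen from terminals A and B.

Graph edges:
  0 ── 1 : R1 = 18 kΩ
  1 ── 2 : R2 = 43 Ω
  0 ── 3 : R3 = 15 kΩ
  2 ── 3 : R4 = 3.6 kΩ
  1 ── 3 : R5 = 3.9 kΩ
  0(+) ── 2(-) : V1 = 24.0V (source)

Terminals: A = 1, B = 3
Find the Thévenin equivalent first; then I_n = V_th/R_th and R_n = R_th.
Step 1 — V_th is the open-circuit voltage V_A - V_B (nothing connected across the terminals).
Nodal analysis, taking node 2 as the 0 V reference.
Source V1 fixes V_0 = 24 V.
KCL at each unknown node (sum of currents leaving = 0; resistances in Ω):
  Node 1: (V_1 - 24)/18000 + (V_1 - 0)/43 + (V_1 - V_3)/3900 = 0
  Node 3: (V_3 - 24)/15000 + (V_3 - 0)/3600 + (V_3 - V_1)/3900 = 0
Collecting terms (coefficients in siemens):
  0.02357·V_1 - 0.0002564·V_3 = 0.001333
  0.0006009·V_3 - 0.0002564·V_1 = 0.0016
Determinant D = (0.02357)(0.0006009) - (-0.0002564)(-0.0002564) = 0.0000141
V_1 = [(0.001333)(0.0006009) - (-0.0002564)(0.0016)]/D = 0.08594 V
V_3 = [(0.02357)(0.0016) - (0.001333)(-0.0002564)]/D = 2.7 V
V_th = V_1 - V_3 = 0.08594 - 2.7 = -2.614 V
Step 2 — R_th: zero the source — replace V1 by a short circuit (node 2 merges into node 0) — and find the resistance seen between A (node 1) and B (node 3).
Reduce the network between node 1 (A) and node 3 (B) by series/parallel combination:
  Rp1 = R1 ‖ R2 (parallel, both between nodes 0 and 1) = 1/(1/18000 + 1/43) = 42.9 Ω
  Rp2 = R3 ‖ R4 (parallel, both between nodes 0 and 3) = 1/(1/15000 + 1/3600) = 2903 Ω
  Rs1 = Rp1 + Rp2 (series, joined only at node 0) = 42.9 + 2903 = 2946 Ω
  Rp3 = R5 ‖ Rs1 (parallel, both between nodes 1 and 3) = 1/(1/3900 + 1/2946) = 1678 Ω
R_th = 1.678 kΩ
I_n = V_th/R_th = -2.614/1678 = -0.001557 A, and R_n = R_th = 1.678 kΩ

Final answer: I_n = -0.001557 A, R_n = 1.678 kΩ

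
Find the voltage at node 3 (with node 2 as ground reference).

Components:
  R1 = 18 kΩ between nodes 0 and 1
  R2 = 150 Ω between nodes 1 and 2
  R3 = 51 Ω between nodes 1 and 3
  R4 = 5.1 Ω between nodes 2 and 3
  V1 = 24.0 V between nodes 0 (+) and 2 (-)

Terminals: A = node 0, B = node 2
Nodal analysis, taking node 2 as the 0 V reference.
Source V1 fixes V_0 = 24 V.
KCL at each unknown node (sum of currents leaving = 0; resistances in Ω):
  Node 1: (V_1 - 24)/18000 + (V_1 - 0)/150 + (V_1 - V_3)/51 = 0
  Node 3: (V_3 - V_1)/51 + (V_3 - 0)/5.1 = 0
Collecting terms (coefficients in siemens):
  0.02633·V_1 - 0.01961·V_3 = 0.001333
  0.2157·V_3 - 0.01961·V_1 = 0
Determinant D = (0.02633)(0.2157) - (-0.01961)(-0.01961) = 0.005295
V_1 = [(0.001333)(0.2157) - (-0.01961)(0)]/D = 0.05432 V
V_3 = [(0.02633)(0) - (0.001333)(-0.01961)]/D = 0.004938 V
The requested potential is V_3 = 0.004938 V.

Final answer: V_3 = 0.004938 V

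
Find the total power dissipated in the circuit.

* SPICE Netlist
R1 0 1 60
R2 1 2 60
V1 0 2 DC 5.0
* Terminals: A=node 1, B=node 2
Nodal analysis, taking node 2 as the 0 V reference.
Source V1 fixes V_0 = 5 V.
KCL at each unknown node (sum of currents leaving = 0; resistances in Ω):
  Node 1: (V_1 - 5)/60 + (V_1 - 0)/60 = 0
Collecting terms: 0.03333 × V_1 = 0.08333  =>  V_1 = 2.5 V
Power in each resistor, P = (ΔV)²/R:
  P_R1 = (5 - 2.5)²/60 = 0.1042 W
  P_R2 = (2.5 - 0)²/60 = 0.1042 W
P_total = P_R1 + P_R2 = 0.2083 W

Final answer: 0.2083 W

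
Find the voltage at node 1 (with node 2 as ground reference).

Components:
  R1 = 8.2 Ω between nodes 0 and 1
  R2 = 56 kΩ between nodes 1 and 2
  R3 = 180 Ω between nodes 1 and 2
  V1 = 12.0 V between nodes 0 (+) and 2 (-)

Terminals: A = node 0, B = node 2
Nodal analysis, taking node 2 as the 0 V reference.
Source V1 fixes V_0 = 12 V.
KCL at each unknown node (sum of currents leaving = 0; resistances in Ω):
  Node 1: (V_1 - 12)/8.2 + (V_1 - 0)/56000 + (V_1 - 0)/180 = 0
Collecting terms: 0.1275 × V_1 = 1.463  =>  V_1 = 11.48 V
The requested potential is V_1 = 11.48 V.

Final answer: V_1 = 11.48 V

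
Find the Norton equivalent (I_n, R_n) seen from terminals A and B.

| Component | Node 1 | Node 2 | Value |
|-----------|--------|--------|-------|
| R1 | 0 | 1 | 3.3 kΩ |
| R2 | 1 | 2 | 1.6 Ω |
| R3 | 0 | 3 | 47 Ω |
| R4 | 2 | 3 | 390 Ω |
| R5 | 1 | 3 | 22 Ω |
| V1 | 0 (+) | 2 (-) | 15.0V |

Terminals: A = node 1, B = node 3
Find the Thévenin equivalent first; then I_n = V_th/R_th and R_n = R_th.
Step 1 — V_th is the open-circuit voltage V_A - V_B (nothing connected across the terminals).
Nodal analysis, taking node 2 as the 0 V reference.
Source V1 fixes V_0 = 15 V.
KCL at each unknown node (sum of currents leaving = 0; resistances in Ω):
  Node 1: (V_1 - 15)/3300 + (V_1 - 0)/1.6 + (V_1 - V_3)/22 = 0
  Node 3: (V_3 - 15)/47 + (V_3 - 0)/390 + (V_3 - V_1)/22 = 0
Collecting terms (coefficients in siemens):
  0.6708·V_1 - 0.04545·V_3 = 0.004545
  0.0693·V_3 - 0.04545·V_1 = 0.3191
Determinant D = (0.6708)(0.0693) - (-0.04545)(-0.04545) = 0.04441
V_1 = [(0.004545)(0.0693) - (-0.04545)(0.3191)]/D = 0.3337 V
V_3 = [(0.6708)(0.3191) - (0.004545)(-0.04545)]/D = 4.825 V
V_th = V_1 - V_3 = 0.3337 - 4.825 = -4.491 V
Step 2 — R_th: zero the source — replace V1 by a short circuit (node 2 merges into node 0) — and find the resistance seen between A (node 1) and B (node 3).
Reduce the network between node 1 (A) and node 3 (B) by series/parallel combination:
  Rp1 = R1 ‖ R2 (parallel, both between nodes 0 and 1) = 1/(1/3300 + 1/1.6) = 1.599 Ω
  Rp2 = R3 ‖ R4 (parallel, both between nodes 0 and 3) = 1/(1/47 + 1/390) = 41.95 Ω
  Rs1 = Rp1 + Rp2 (series, joined only at node 0) = 1.599 + 41.95 = 43.54 Ω
  Rp3 = R5 ‖ Rs1 (parallel, both between nodes 1 and 3) = 1/(1/22 + 1/43.54) = 14.62 Ω
R_th = 14.62 Ω
I_n = V_th/R_th = -4.491/14.62 = -0.3073 A, and R_n = R_th = 14.62 Ω

Final answer: I_n = -0.3073 A, R_n = 14.62 Ω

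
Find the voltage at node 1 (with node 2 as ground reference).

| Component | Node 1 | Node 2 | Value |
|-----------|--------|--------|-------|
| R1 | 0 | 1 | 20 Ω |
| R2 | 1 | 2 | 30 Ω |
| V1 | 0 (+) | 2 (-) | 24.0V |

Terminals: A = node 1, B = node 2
Nodal analysis, taking node 2 as the 0 V reference.
Source V1 fixes V_0 = 24 V.
KCL at each unknown node (sum of currents leaving = 0; resistances in Ω):
  Node 1: (V_1 - 24)/20 + (V_1 - 0)/30 = 0
Collecting terms: 0.08333 × V_1 = 1.2  =>  V_1 = 14.4 V
The requested potential is V_1 = 14.4 V.

Final answer: V_1 = 14.4 V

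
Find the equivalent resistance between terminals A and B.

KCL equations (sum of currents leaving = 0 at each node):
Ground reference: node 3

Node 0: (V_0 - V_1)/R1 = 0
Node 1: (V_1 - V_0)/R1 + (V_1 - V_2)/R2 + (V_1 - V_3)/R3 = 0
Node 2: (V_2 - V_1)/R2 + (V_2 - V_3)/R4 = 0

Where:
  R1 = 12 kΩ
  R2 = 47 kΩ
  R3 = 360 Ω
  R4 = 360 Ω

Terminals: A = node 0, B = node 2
Reduce the network between node 0 (A) and node 2 (B) by series/parallel combination:
  Rs1 = R3 + R4 (series, joined only at node 3) = 360 + 360 = 720 Ω
  Rp1 = R2 ‖ Rs1 (parallel, both between nodes 1 and 2) = 1/(1/47000 + 1/720) = 709.1 Ω
  Rs2 = R1 + Rp1 (series, joined only at node 1) = 12000 + 709.1 = 12710 Ω
R_eq = 12.71 kΩ

Final answer: 12.71 kΩ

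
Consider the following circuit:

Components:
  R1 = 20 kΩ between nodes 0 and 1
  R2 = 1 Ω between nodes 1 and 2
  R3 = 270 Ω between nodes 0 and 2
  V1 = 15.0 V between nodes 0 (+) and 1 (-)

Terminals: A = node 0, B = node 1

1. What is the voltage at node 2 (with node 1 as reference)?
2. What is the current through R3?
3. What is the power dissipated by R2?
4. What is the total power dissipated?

Nodal analysis, taking node 1 as the 0 V reference.
Source V1 fixes V_0 = 15 V.
KCL at each unknown node (sum of currents leaving = 0; resistances in Ω):
  Node 2: (V_2 - 0)/1 + (V_2 - 15)/270 = 0
Collecting terms: 1.004 × V_2 = 0.05556  =>  V_2 = 0.05535 V
Part 1:
  Read off the nodal solution: V_2 = 0.05535 V
Part 2:
  I_R3 = (V_0 - V_2)/R3 = (15 - 0.05535)/270 = 0.05535 A
  Magnitude: I_R3 = 0.05535 A
Part 3:
  I_R2 = (V_1 - V_2)/R2 = (0 - 0.05535)/1 = -0.05535 A
  P_R2 = I_R2² × R2 = (-0.05535)² × 1 = 0.003064 W
Part 4:
  Power in each resistor, P = (ΔV)²/R:
    P_R1 = (15 - 0)²/20000 = 0.01125 W
    P_R2 = (0 - 0.05535)²/1 = 0.003064 W
    P_R3 = (15 - 0.05535)²/270 = 0.8272 W
  P_total = P_R1 + P_R2 + P_R3 = 0.8415 W

Final answers:
1. V_2 = 0.05535 V
2. I_R3 = 0.05535 A
3. P_R2 = 0.003064 W
4. P_total = 0.8415 W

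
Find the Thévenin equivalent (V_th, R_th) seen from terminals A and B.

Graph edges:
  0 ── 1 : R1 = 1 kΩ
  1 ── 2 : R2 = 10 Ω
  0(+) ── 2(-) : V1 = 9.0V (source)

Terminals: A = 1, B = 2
Step 1 — V_th is the open-circuit voltage V_A - V_B (nothing connected across the terminals).
Nodal analysis, taking node 2 as the 0 V reference.
Source V1 fixes V_0 = 9 V.
KCL at each unknown node (sum of currents leaving = 0; resistances in Ω):
  Node 1: (V_1 - 9)/1000 + (V_1 - 0)/10 = 0
Collecting terms: 0.101 × V_1 = 0.009  =>  V_1 = 0.08911 V
V_th = V_1 - V_2 = 0.08911 - 0 = 0.08911 V
Step 2 — R_th: zero the source — replace V1 by a short circuit (node 2 merges into node 0) — and find the resistance seen between A (node 1) and B (node 0).
Reduce the network between node 1 (A) and node 0 (B) by series/parallel combination:
  Rp1 = R1 ‖ R2 (parallel, both between nodes 0 and 1) = 1/(1/1000 + 1/10) = 9.901 Ω
R_th = 9.901 Ω

Final answer: V_th = 0.08911 V, R_th = 9.901 Ω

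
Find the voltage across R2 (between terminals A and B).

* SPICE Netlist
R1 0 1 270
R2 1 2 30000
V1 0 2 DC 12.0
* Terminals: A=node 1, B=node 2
R1 and R2 are in series across V1 (node 0 → node 1 → node 2), and the output A–B is taken across R2, so this is a voltage divider.
Series current: I = V1/(R1 + R2) = 12/(270 + 30000) = 12/30270 = 0.0003964 A
V_R2 = I × R2 = V1 × R2/(R1 + R2) = 12 × 30000/30270 = 11.89 V

Final answer: 11.89 V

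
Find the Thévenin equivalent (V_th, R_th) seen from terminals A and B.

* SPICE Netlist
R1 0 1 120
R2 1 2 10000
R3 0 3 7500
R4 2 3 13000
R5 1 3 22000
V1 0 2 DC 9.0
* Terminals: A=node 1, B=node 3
Step 1 — V_th is the open-circuit voltage V_A - V_B (nothing connected across the terminals).
Nodal analysis, taking node 2 as the 0 V reference.
Source V1 fixes V_0 = 9 V.
KCL at each unknown node (sum of currents leaving = 0; resistances in Ω):
  Node 1: (V_1 - 9)/120 + (V_1 - 0)/10000 + (V_1 - V_3)/22000 = 0
  Node 3: (V_3 - 9)/7500 + (V_3 - 0)/13000 + (V_3 - V_1)/22000 = 0
Collecting terms (coefficients in siemens):
  0.008479·V_1 - 0.00004545·V_3 = 0.075
  0.0002557·V_3 - 0.00004545·V_1 = 0.0012
Determinant D = (0.008479)(0.0002557) - (-0.00004545)(-0.00004545) = 0.000002166
V_1 = [(0.075)(0.0002557) - (-0.00004545)(0.0012)]/D = 8.879 V
V_3 = [(0.008479)(0.0012) - (0.075)(-0.00004545)]/D = 6.271 V
V_th = V_1 - V_3 = 8.879 - 6.271 = 2.608 V
Step 2 — R_th: zero the source — replace V1 by a short circuit (node 2 merges into node 0) — and find the resistance seen between A (node 1) and B (node 3).
Reduce the network between node 1 (A) and node 3 (B) by series/parallel combination:
  Rp1 = R1 ‖ R2 (parallel, both between nodes 0 and 1) = 1/(1/120 + 1/10000) = 118.6 Ω
  Rp2 = R3 ‖ R4 (parallel, both between nodes 0 and 3) = 1/(1/7500 + 1/13000) = 4756 Ω
  Rs1 = Rp1 + Rp2 (series, joined only at node 0) = 118.6 + 4756 = 4875 Ω
  Rp3 = R5 ‖ Rs1 (parallel, both between nodes 1 and 3) = 1/(1/22000 + 1/4875) = 3990 Ω
R_th = 3.99 kΩ

Final answer: V_th = 2.608 V, R_th = 3.99 kΩ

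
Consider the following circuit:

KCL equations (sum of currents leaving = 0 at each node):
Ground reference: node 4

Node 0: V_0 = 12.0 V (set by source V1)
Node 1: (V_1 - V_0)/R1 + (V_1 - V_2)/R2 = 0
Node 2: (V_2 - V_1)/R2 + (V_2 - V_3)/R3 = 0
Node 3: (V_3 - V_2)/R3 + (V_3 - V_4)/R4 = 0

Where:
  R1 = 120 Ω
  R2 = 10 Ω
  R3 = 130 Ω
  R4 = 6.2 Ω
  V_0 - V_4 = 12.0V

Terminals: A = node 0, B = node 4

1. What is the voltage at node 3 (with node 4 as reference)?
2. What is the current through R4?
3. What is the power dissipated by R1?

Nodal analysis, taking node 4 as the 0 V reference.
Source V1 fixes V_0 = 12 V.
KCL at each unknown node (sum of currents leaving = 0; resistances in Ω):
  Node 1: (V_1 - 12)/120 + (V_1 - V_2)/10 = 0
  Node 2: (V_2 - V_1)/10 + (V_2 - V_3)/130 = 0
  Node 3: (V_3 - V_2)/130 + (V_3 - 0)/6.2 = 0
Collecting terms (coefficients in siemens):
  0.1083·V_1 - 0.1·V_2 = 0.1
  0.1077·V_2 - 0.1·V_1 - 0.007692·V_3 = 0
  0.169·V_3 - 0.007692·V_2 = 0
Solving these 3 simultaneous equations (Gaussian elimination) gives:
  V_1 = 6.591 V, V_2 = 6.14 V, V_3 = 0.2795 V
Part 1:
  Read off the nodal solution: V_3 = 0.2795 V
Part 2:
  I_R4 = (V_3 - V_4)/R4 = (0.2795 - 0)/6.2 = 0.04508 A
  Magnitude: I_R4 = 0.04508 A
Part 3:
  I_R1 = (V_0 - V_1)/R1 = (12 - 6.591)/120 = 0.04508 A
  P_R1 = I_R1² × R1 = (0.04508)² × 120 = 0.2439 W

Final answers:
1. V_3 = 0.2795 V
2. I_R4 = 0.04508 A
3. P_R1 = 0.2439 W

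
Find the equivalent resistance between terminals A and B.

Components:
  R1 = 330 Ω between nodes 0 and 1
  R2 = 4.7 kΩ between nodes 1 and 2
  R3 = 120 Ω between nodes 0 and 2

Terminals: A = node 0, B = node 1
Reduce the network between node 0 (A) and node 1 (B) by series/parallel combination:
  Rs1 = R3 + R2 (series, joined only at node 2) = 120 + 4700 = 4820 Ω
  Rp1 = R1 ‖ Rs1 (parallel, both between nodes 0 and 1) = 1/(1/330 + 1/4820) = 308.9 Ω
R_eq = 308.9 Ω

Final answer: 308.9 Ω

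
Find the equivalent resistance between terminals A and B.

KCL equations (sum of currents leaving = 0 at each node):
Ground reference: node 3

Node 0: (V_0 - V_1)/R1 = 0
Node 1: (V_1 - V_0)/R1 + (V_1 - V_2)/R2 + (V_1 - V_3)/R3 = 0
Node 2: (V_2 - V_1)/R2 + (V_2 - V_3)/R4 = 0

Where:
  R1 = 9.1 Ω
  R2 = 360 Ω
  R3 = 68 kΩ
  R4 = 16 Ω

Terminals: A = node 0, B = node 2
Reduce the network between node 0 (A) and node 2 (B) by series/parallel combination:
  Rs1 = R3 + R4 (series, joined only at node 3) = 68000 + 16 = 68020 Ω
  Rp1 = R2 ‖ Rs1 (parallel, both between nodes 1 and 2) = 1/(1/360 + 1/68020) = 358.1 Ω
  Rs2 = R1 + Rp1 (series, joined only at node 1) = 9.1 + 358.1 = 367.2 Ω
R_eq = 367.2 Ω

Final answer: 367.2 Ω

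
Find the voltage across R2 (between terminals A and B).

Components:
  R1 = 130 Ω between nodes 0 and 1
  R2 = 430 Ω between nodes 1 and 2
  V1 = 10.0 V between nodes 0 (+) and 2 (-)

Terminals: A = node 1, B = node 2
R1 and R2 are in series across V1 (node 0 → node 1 → node 2), and the output A–B is taken across R2, so this is a voltage divider.
Series current: I = V1/(R1 + R2) = 10/(130 + 430) = 10/560 = 0.01786 A
V_R2 = I × R2 = V1 × R2/(R1 + R2) = 10 × 430/560 = 7.679 V

Final answer: 7.679 V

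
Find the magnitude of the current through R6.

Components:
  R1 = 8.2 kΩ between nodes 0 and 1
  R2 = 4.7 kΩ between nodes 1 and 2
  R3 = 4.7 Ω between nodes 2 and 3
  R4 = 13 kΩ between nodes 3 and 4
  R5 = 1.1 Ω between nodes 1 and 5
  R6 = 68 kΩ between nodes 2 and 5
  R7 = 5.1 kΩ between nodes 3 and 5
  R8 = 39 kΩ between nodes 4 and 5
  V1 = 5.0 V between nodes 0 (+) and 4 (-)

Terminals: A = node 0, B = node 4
Nodal analysis, taking node 4 as the 0 V reference.
Source V1 fixes V_0 = 5 V.
KCL at each unknown node (sum of currents leaving = 0; resistances in Ω):
  Node 1: (V_1 - 5)/8200 + (V_1 - V_2)/4700 + (V_1 - V_5)/1.1 = 0
  Node 2: (V_2 - V_1)/4700 + (V_2 - V_3)/4.7 + (V_2 - V_5)/68000 = 0
  Node 3: (V_3 - V_2)/4.7 + (V_3 - 0)/13000 + (V_3 - V_5)/5100 = 0
  Node 5: (V_5 - V_1)/1.1 + (V_5 - V_2)/68000 + (V_5 - V_3)/5100 + (V_5 - 0)/39000 = 0
Collecting terms (coefficients in siemens):
  0.9094·V_1 - 0.0002128·V_2 - 0.9091·V_5 = 0.0006098
  0.213·V_2 - 0.0002128·V_1 - 0.2128·V_3 - 0.00001471·V_5 = 0
  0.213·V_3 - 0.2128·V_2 - 0.0001961·V_5 = 0
  0.9093·V_5 - 0.9091·V_1 - 0.00001471·V_2 - 0.0001961·V_3 = 0
Solving these 4 simultaneous equations (Gaussian elimination) gives:
  V_1 = 2.867 V, V_2 = 2.426 V, V_3 = 2.426 V, V_5 = 2.867 V
I_R6 = (V_2 - V_5)/R6 = (2.426 - 2.867)/68000 = -0.000006475 A
|I_R6| = 0.000006475 A

Final answer: |I_R6| = 6.475e-06 A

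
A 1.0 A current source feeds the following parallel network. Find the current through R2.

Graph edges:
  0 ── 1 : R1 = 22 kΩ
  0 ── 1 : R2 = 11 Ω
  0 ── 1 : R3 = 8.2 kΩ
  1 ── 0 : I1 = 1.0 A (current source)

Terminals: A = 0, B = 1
All resistors sit directly between nodes 0 and 1, so they are in parallel and share one voltage V; the full source current 1 A splits among them.
1/R_par = 1/22000 + 1/11 + 1/8200 = 0.09108 S  =>  R_par = 10.98 Ω
V = I × R_par = 1 × 10.98 = 10.98 V
I_R2 = V/R2 = 10.98/11 = 0.9982 A

Final answer: 0.9982 A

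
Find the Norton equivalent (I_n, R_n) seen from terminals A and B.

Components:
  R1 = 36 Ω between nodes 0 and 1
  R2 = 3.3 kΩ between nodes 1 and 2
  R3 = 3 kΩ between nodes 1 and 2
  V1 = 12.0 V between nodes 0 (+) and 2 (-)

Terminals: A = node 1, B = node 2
Find the Thévenin equivalent first; then I_n = V_th/R_th and R_n = R_th.
Step 1 — V_th is the open-circuit voltage V_A - V_B (nothing connected across the terminals).
Nodal analysis, taking node 2 as the 0 V reference.
Source V1 fixes V_0 = 12 V.
KCL at each unknown node (sum of currents leaving = 0; resistances in Ω):
  Node 1: (V_1 - 12)/36 + (V_1 - 0)/3300 + (V_1 - 0)/3000 = 0
Collecting terms: 0.02841 × V_1 = 0.3333  =>  V_1 = 11.73 V
V_th = V_1 - V_2 = 11.73 - 0 = 11.73 V
Step 2 — R_th: zero the source — replace V1 by a short circuit (node 2 merges into node 0) — and find the resistance seen between A (node 1) and B (node 0).
Reduce the network between node 1 (A) and node 0 (B) by series/parallel combination:
  Rp1 = R1 ‖ R2 ‖ R3 (parallel, all between nodes 0 and 1) = 1/(1/36 + 1/3300 + 1/3000) = 35.19 Ω
R_th = 35.19 Ω
I_n = V_th/R_th = 11.73/35.19 = 0.3333 A, and R_n = R_th = 35.19 Ω

Final answer: I_n = 0.3333 A, R_n = 35.19 Ω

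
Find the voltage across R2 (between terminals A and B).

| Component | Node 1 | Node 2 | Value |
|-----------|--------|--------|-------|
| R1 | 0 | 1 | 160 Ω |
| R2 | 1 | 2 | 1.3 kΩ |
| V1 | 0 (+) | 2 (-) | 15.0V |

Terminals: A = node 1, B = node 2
R1 and R2 are in series across V1 (node 0 → node 1 → node 2), and the output A–B is taken across R2, so this is a voltage divider.
Series current: I = V1/(R1 + R2) = 15/(160 + 1300) = 15/1460 = 0.01027 A
V_R2 = I × R2 = V1 × R2/(R1 + R2) = 15 × 1300/1460 = 13.36 V

Final answer: 13.36 V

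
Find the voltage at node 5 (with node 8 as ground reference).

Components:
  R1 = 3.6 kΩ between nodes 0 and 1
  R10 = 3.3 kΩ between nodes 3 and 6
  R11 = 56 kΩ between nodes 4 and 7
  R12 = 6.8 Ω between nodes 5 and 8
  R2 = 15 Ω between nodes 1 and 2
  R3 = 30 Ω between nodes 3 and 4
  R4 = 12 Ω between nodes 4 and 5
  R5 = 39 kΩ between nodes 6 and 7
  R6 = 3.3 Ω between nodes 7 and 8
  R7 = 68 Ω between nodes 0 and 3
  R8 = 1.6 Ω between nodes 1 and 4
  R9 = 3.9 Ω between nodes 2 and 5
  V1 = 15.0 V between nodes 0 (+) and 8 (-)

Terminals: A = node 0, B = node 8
Nodal analysis, taking node 8 as the 0 V reference.
Source V1 fixes V_0 = 15 V.
KCL at each unknown node (sum of currents leaving = 0; resistances in Ω):
  Node 1: (V_1 - 15)/3600 + (V_1 - V_2)/15 + (V_1 - V_4)/1.6 = 0
  Node 2: (V_2 - V_1)/15 + (V_2 - V_5)/3.9 = 0
  Node 3: (V_3 - V_4)/30 + (V_3 - 15)/68 + (V_3 - V_6)/3300 = 0
  Node 4: (V_4 - V_3)/30 + (V_4 - V_5)/12 + (V_4 - V_1)/1.6 + (V_4 - V_7)/56000 = 0
  Node 5: (V_5 - V_4)/12 + (V_5 - V_2)/3.9 + (V_5 - 0)/6.8 = 0
  Node 6: (V_6 - V_7)/39000 + (V_6 - V_3)/3300 = 0
  Node 7: (V_7 - V_6)/39000 + (V_7 - 0)/3.3 + (V_7 - V_4)/56000 = 0
Collecting terms (coefficients in siemens):
  0.6919·V_1 - 0.06667·V_2 - 0.625·V_4 = 0.004167
  0.3231·V_2 - 0.06667·V_1 - 0.2564·V_5 = 0
  0.04834·V_3 - 0.03333·V_4 - 0.000303·V_6 = 0.2206
  0.7417·V_4 - 0.625·V_1 - 0.03333·V_3 - 0.08333·V_5 - 0.00001786·V_7 = 0
  0.4868·V_5 - 0.2564·V_2 - 0.08333·V_4 = 0
  0.0003287·V_6 - 0.000303·V_3 - 0.00002564·V_7 = 0
  0.3031·V_7 - 0.00001786·V_4 - 0.00002564·V_6 = 0
Solving these 7 simultaneous equations (Gaussian elimination) gives:
  V_1 = 1.885 V, V_2 = 1.126 V, V_3 = 5.949 V, V_4 = 1.96 V
  V_5 = 0.9287 V, V_6 = 5.485 V, V_7 = 0.0005795 V
The requested potential is V_5 = 0.9287 V.

Final answer: V_5 = 0.9287 V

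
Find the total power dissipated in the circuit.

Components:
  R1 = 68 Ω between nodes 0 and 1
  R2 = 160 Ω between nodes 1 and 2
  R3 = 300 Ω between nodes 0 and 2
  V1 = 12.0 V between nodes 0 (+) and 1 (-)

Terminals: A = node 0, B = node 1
Nodal analysis, taking node 1 as the 0 V reference.
Source V1 fixes V_0 = 12 V.
KCL at each unknown node (sum of currents leaving = 0; resistances in Ω):
  Node 2: (V_2 - 0)/160 + (V_2 - 12)/300 = 0
Collecting terms: 0.009583 × V_2 = 0.04  =>  V_2 = 4.174 V
Power in each resistor, P = (ΔV)²/R:
  P_R1 = (12 - 0)²/68 = 2.118 W
  P_R2 = (0 - 4.174)²/160 = 0.1089 W
  P_R3 = (12 - 4.174)²/300 = 0.2042 W
P_total = P_R1 + P_R2 + P_R3 = 2.431 W

Final answer: 2.431 W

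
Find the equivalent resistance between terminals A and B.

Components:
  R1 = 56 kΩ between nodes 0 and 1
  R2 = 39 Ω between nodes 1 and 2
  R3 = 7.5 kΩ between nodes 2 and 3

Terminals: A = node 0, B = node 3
Reduce the network between node 0 (A) and node 3 (B) by series/parallel combination:
  Rs1 = R1 + R2 (series, joined only at node 1) = 56000 + 39 = 56040 Ω
  Rs2 = R3 + Rs1 (series, joined only at node 2) = 7500 + 56040 = 63540 Ω
R_eq = 63.54 kΩ

Final answer: 63.54 kΩ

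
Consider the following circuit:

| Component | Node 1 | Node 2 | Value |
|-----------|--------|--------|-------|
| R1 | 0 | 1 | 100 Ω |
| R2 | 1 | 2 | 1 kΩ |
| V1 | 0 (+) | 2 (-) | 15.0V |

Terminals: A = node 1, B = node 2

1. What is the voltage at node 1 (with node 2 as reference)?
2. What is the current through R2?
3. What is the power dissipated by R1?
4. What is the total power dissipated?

Nodal analysis, taking node 2 as the 0 V reference.
Source V1 fixes V_0 = 15 V.
KCL at each unknown node (sum of currents leaving = 0; resistances in Ω):
  Node 1: (V_1 - 15)/100 + (V_1 - 0)/1000 = 0
Collecting terms: 0.011 × V_1 = 0.15  =>  V_1 = 13.64 V
Part 1:
  Read off the nodal solution: V_1 = 13.64 V
Part 2:
  I_R2 = (V_1 - V_2)/R2 = (13.64 - 0)/1000 = 0.01364 A
  Magnitude: I_R2 = 0.01364 A
Part 3:
  I_R1 = (V_0 - V_1)/R1 = (15 - 13.64)/100 = 0.01364 A
  P_R1 = I_R1² × R1 = (0.01364)² × 100 = 0.0186 W
Part 4:
  Power in each resistor, P = (ΔV)²/R:
    P_R1 = (15 - 13.64)²/100 = 0.0186 W
    P_R2 = (13.64 - 0)²/1000 = 0.186 W
  P_total = P_R1 + P_R2 = 0.2045 W

Final answers:
1. V_1 = 13.64 V
2. I_R2 = 0.01364 A
3. P_R1 = 0.0186 W
4. P_total = 0.2045 W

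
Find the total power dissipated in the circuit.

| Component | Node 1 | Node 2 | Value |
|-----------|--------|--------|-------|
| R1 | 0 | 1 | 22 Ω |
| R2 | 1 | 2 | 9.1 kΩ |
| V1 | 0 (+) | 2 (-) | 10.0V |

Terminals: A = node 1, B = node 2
Nodal analysis, taking node 2 as the 0 V reference.
Source V1 fixes V_0 = 10 V.
KCL at each unknown node (sum of currents leaving = 0; resistances in Ω):
  Node 1: (V_1 - 10)/22 + (V_1 - 0)/9100 = 0
Collecting terms: 0.04556 × V_1 = 0.4545  =>  V_1 = 9.976 V
Power in each resistor, P = (ΔV)²/R:
  P_R1 = (10 - 9.976)²/22 = 0.00002644 W
  P_R2 = (9.976 - 0)²/9100 = 0.01094 W
P_total = P_R1 + P_R2 = 0.01096 W

Final answer: 0.01096 W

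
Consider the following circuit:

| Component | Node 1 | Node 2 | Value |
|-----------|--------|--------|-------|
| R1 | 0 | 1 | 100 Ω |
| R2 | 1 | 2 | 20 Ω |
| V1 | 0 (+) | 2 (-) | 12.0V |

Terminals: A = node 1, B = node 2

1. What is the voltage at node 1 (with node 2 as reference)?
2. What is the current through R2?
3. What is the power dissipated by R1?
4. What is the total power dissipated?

Nodal analysis, taking node 2 as the 0 V reference.
Source V1 fixes V_0 = 12 V.
KCL at each unknown node (sum of currents leaving = 0; resistances in Ω):
  Node 1: (V_1 - 12)/100 + (V_1 - 0)/20 = 0
Collecting terms: 0.06 × V_1 = 0.12  =>  V_1 = 2 V
Part 1:
  Read off the nodal solution: V_1 = 2 V
Part 2:
  I_R2 = (V_1 - V_2)/R2 = (2 - 0)/20 = 0.1 A
  Magnitude: I_R2 = 0.1 A
Part 3:
  I_R1 = (V_0 - V_1)/R1 = (12 - 2)/100 = 0.1 A
  P_R1 = I_R1² × R1 = (0.1)² × 100 = 1 W
Part 4:
  Power in each resistor, P = (ΔV)²/R:
    P_R1 = (12 - 2)²/100 = 1 W
    P_R2 = (2 - 0)²/20 = 0.2 W
  P_total = P_R1 + P_R2 = 1.2 W

Final answers:
1. V_1 = 2 V
2. I_R2 = 0.1 A
3. P_R1 = 1 W
4. P_total = 1.2 W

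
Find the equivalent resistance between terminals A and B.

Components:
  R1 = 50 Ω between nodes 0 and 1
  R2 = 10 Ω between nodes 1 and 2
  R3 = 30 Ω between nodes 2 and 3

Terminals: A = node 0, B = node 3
Reduce the network between node 0 (A) and node 3 (B) by series/parallel combination:
  Rs1 = R1 + R2 (series, joined only at node 1) = 50 + 10 = 60 Ω
  Rs2 = R3 + Rs1 (series, joined only at node 2) = 30 + 60 = 90 Ω
R_eq = 90 Ω

Final answer: 90 Ω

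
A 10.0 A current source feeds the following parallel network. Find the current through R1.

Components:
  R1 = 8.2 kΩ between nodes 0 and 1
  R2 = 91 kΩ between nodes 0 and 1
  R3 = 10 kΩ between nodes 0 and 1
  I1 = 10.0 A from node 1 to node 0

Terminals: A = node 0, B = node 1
All resistors sit directly between nodes 0 and 1, so they are in parallel and share one voltage V; the full source current 10 A splits among them.
1/R_par = 1/8200 + 1/91000 + 1/10000 = 0.0002329 S  =>  R_par = 4293 Ω
V = I × R_par = 10 × 4293 = 42930 V
I_R1 = V/R1 = 42930/8200 = 5.235 A

Final answer: 5.235 A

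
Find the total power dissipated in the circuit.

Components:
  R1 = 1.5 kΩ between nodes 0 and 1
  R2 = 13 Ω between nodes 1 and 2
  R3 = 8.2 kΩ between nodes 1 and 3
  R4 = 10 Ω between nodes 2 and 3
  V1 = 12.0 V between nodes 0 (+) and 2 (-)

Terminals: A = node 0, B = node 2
Nodal analysis, taking node 2 as the 0 V reference.
Source V1 fixes V_0 = 12 V.
KCL at each unknown node (sum of currents leaving = 0; resistances in Ω):
  Node 1: (V_1 - 12)/1500 + (V_1 - 0)/13 + (V_1 - V_3)/8200 = 0
  Node 3: (V_3 - V_1)/8200 + (V_3 - 0)/10 = 0
Collecting terms (coefficients in siemens):
  0.07771·V_1 - 0.000122·V_3 = 0.008
  0.1001·V_3 - 0.000122·V_1 = 0
Determinant D = (0.07771)(0.1001) - (-0.000122)(-0.000122) = 0.007781
V_1 = [(0.008)(0.1001) - (-0.000122)(0)]/D = 0.1029 V
V_3 = [(0.07771)(0) - (0.008)(-0.000122)]/D = 0.0001254 V
Power in each resistor, P = (ΔV)²/R:
  P_R1 = (12 - 0.1029)²/1500 = 0.09436 W
  P_R2 = (0.1029 - 0)²/13 = 0.0008152 W
  P_R3 = (0.1029 - 0.0001254)²/8200 = 0.000001289 W
  P_R4 = (0 - 0.0001254)²/10 = 0.000000001572 W
P_total = P_R1 + P_R2 + P_R3 + P_R4 = 0.09518 W

Final answer: 0.09518 W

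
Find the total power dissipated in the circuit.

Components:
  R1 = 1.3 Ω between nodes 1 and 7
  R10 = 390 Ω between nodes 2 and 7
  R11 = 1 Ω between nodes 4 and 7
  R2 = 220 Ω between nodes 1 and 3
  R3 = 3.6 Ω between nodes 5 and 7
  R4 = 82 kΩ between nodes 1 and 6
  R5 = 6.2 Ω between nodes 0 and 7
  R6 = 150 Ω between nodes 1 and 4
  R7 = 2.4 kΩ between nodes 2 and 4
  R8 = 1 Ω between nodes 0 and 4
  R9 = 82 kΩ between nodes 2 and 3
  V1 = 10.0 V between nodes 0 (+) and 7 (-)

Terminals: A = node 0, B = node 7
Nodal analysis, taking node 7 as the 0 V reference.
Source V1 fixes V_0 = 10 V.
KCL at each unknown node (sum of currents leaving = 0; resistances in Ω):
  Node 1: (V_1 - 0)/1.3 + (V_1 - V_3)/220 + (V_1 - V_6)/82000 + (V_1 - V_4)/150 = 0
  Node 2: (V_2 - V_4)/2400 + (V_2 - V_3)/82000 + (V_2 - 0)/390 = 0
  Node 3: (V_3 - V_1)/220 + (V_3 - V_2)/82000 = 0
  Node 4: (V_4 - V_1)/150 + (V_4 - V_2)/2400 + (V_4 - 10)/1 + (V_4 - 0)/1 = 0
  Node 5: (V_5 - 0)/3.6 = 0
  Node 6: (V_6 - V_1)/82000 = 0
Collecting terms (coefficients in siemens):
  0.7805·V_1 - 0.004545·V_3 - 0.006667·V_4 - 0.0000122·V_6 = 0
  0.002993·V_2 - 0.0000122·V_3 - 0.0004167·V_4 = 0
  0.004558·V_3 - 0.004545·V_1 - 0.0000122·V_2 = 0
  2.007·V_4 - 0.006667·V_1 - 0.0004167·V_2 = 10
  0.2778·V_5 = 0
  0.0000122·V_6 - 0.0000122·V_1 = 0
Solving these 6 simultaneous equations (Gaussian elimination) gives:
  V_1 = 0.04282 V, V_2 = 0.6938 V, V_3 = 0.04456 V, V_4 = 4.983 V
  V_5 = 0 V, V_6 = 0.04282 V
Power in each resistor, P = (ΔV)²/R:
  P_R1 = (0.04282 - 0)²/1.3 = 0.001411 W
  P_R2 = (0.04282 - 0.04456)²/220 = 0.00000001379 W
  P_R3 = (0 - 0)²/3.6 = 0 W
  P_R4 = (0.04282 - 0.04282)²/82000 = 0 W
  P_R5 = (10 - 0)²/6.2 = 16.13 W
  P_R6 = (0.04282 - 4.983)²/150 = 0.1627 W
  P_R7 = (0.6938 - 4.983)²/2400 = 0.007664 W
  P_R8 = (10 - 4.983)²/1 = 25.17 W
  P_R9 = (0.6938 - 0.04456)²/82000 = 0.000005141 W
  P_R10 = (0.6938 - 0)²/390 = 0.001234 W
  P_R11 = (4.983 - 0)²/1 = 24.83 W
P_total = P_R1 + P_R2 + P_R3 + P_R4 + P_R5 + P_R6 + P_R7 + P_R8 + P_R9 + P_R10 + P_R11 = 66.3 W

Final answer: 66.3 W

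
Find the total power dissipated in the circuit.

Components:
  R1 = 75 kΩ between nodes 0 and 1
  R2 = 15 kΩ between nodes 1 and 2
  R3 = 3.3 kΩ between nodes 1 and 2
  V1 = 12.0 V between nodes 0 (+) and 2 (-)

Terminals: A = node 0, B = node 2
Nodal analysis, taking node 2 as the 0 V reference.
Source V1 fixes V_0 = 12 V.
KCL at each unknown node (sum of currents leaving = 0; resistances in Ω):
  Node 1: (V_1 - 12)/75000 + (V_1 - 0)/15000 + (V_1 - 0)/3300 = 0
Collecting terms: 0.000383 × V_1 = 0.00016  =>  V_1 = 0.4177 V
Power in each resistor, P = (ΔV)²/R:
  P_R1 = (12 - 0.4177)²/75000 = 0.001789 W
  P_R2 = (0.4177 - 0)²/15000 = 0.00001163 W
  P_R3 = (0.4177 - 0)²/3300 = 0.00005288 W
P_total = P_R1 + P_R2 + P_R3 = 0.001853 W

Final answer: 0.001853 W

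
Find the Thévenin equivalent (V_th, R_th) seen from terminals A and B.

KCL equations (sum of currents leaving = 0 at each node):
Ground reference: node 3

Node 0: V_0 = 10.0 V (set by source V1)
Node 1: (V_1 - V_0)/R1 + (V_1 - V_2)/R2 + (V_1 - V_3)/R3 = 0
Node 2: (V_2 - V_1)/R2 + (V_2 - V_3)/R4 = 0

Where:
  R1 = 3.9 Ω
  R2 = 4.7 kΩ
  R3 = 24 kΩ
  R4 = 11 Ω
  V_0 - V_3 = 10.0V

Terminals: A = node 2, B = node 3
Step 1 — V_th is the open-circuit voltage V_A - V_B (nothing connected across the terminals).
Nodal analysis, taking node 3 as the 0 V reference.
Source V1 fixes V_0 = 10 V.
KCL at each unknown node (sum of currents leaving = 0; resistances in Ω):
  Node 1: (V_1 - 10)/3.9 + (V_1 - V_2)/4700 + (V_1 - 0)/24000 = 0
  Node 2: (V_2 - V_1)/4700 + (V_2 - 0)/11 = 0
Collecting terms (coefficients in siemens):
  0.2567·V_1 - 0.0002128·V_2 = 2.564
  0.09112·V_2 - 0.0002128·V_1 = 0
Determinant D = (0.2567)(0.09112) - (-0.0002128)(-0.0002128) = 0.02339
V_1 = [(2.564)(0.09112) - (-0.0002128)(0)]/D = 9.99 V
V_2 = [(0.2567)(0) - (2.564)(-0.0002128)]/D = 0.02333 V
V_th = V_2 - V_3 = 0.02333 - 0 = 0.02333 V
Step 2 — R_th: zero the source — replace V1 by a short circuit (node 3 merges into node 0) — and find the resistance seen between A (node 2) and B (node 0).
Reduce the network between node 2 (A) and node 0 (B) by series/parallel combination:
  Rp1 = R1 ‖ R3 (parallel, both between nodes 0 and 1) = 1/(1/3.9 + 1/24000) = 3.899 Ω
  Rs1 = R2 + Rp1 (series, joined only at node 1) = 4700 + 3.899 = 4704 Ω
  Rp2 = R4 ‖ Rs1 (parallel, both between nodes 0 and 2) = 1/(1/11 + 1/4704) = 10.97 Ω
R_th = 10.97 Ω

Final answer: V_th = 0.02333 V, R_th = 10.97 Ω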